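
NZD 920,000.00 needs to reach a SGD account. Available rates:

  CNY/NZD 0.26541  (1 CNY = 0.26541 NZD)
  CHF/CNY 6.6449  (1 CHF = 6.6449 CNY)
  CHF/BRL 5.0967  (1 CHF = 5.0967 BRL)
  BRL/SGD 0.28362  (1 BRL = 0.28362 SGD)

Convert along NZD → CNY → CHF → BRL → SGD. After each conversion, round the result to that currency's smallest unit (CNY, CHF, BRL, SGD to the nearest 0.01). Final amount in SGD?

NZD 920,000.00 ÷ 0.26541 = CNY 3,466,335.10
CNY 3,466,335.10 ÷ 6.6449 = CHF 521,653.46
CHF 521,653.46 × 5.0967 = BRL 2,658,711.19
BRL 2,658,711.19 × 0.28362 = SGD 754,063.67

SGD 754,063.67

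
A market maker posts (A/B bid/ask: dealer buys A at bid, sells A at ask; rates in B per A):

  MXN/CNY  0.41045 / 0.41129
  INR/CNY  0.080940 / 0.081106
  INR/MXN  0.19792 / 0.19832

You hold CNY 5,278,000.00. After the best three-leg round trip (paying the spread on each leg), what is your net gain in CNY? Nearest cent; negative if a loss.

Net profit: CNY 8,476.97

Best loop CNY → INR → MXN → CNY:
CNY 5,278,000.00 ÷ 0.081106 (buy INR at ask) = INR 65,075,333.51
INR 65,075,333.51 × 0.19792 (sell INR at bid) = MXN 12,879,710.01
MXN 12,879,710.01 × 0.41045 (sell MXN at bid) = CNY 5,286,476.97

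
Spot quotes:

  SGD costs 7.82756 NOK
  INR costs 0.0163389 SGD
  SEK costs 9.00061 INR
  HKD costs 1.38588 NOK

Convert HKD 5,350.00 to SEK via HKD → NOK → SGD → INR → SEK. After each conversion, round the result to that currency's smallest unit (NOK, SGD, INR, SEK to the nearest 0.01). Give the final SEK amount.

HKD 5,350.00 × 1.38588 = NOK 7,414.46
NOK 7,414.46 ÷ 7.82756 = SGD 947.22
SGD 947.22 ÷ 0.0163389 = INR 57,973.30
INR 57,973.30 ÷ 9.00061 = SEK 6,441.04

SEK 6,441.04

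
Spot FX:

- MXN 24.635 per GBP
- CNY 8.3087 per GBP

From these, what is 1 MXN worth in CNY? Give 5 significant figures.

1 MXN ÷ 24.635 = 0.0405927 GBP
0.0405927 GBP × 8.3087 = 0.337272 CNY

MXN/CNY = 0.33727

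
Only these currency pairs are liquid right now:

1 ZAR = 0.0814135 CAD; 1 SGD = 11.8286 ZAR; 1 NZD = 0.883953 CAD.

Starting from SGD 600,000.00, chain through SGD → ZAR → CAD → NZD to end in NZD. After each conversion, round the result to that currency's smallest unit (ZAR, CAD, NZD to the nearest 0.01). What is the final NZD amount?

NZD 653,659.91

SGD 600,000.00 × 11.8286 = ZAR 7,097,160.00
ZAR 7,097,160.00 × 0.0814135 = CAD 577,804.64
CAD 577,804.64 ÷ 0.883953 = NZD 653,659.91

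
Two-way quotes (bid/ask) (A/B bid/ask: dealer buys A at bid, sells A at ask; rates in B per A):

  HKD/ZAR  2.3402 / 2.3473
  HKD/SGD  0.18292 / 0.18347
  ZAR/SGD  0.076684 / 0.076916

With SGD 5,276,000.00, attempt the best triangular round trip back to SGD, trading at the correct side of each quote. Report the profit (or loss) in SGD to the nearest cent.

Best loop SGD → ZAR → HKD → SGD:
SGD 5,276,000.00 ÷ 0.076916 (buy ZAR at ask) = ZAR 68,594,310.68
ZAR 68,594,310.68 ÷ 2.3473 (buy HKD at ask) = HKD 29,222,643.32
HKD 29,222,643.32 × 0.18292 (sell HKD at bid) = SGD 5,345,405.92

Net profit: SGD 69,405.92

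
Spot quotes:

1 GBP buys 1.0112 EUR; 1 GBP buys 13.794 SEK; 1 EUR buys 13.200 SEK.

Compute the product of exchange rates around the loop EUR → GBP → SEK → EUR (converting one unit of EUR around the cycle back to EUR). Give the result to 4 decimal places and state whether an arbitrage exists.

Around EUR → GBP → SEK → EUR: 1 ÷ 1.0112 × 13.794 ÷ 13.200 = 1.033426
Product > 1; profitable direction is EUR → GBP → SEK → EUR.

1.0334 (arbitrage exists)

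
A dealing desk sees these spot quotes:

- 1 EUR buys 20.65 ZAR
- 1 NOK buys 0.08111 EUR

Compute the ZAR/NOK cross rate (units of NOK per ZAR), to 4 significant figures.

1 ZAR ÷ 20.65 = 0.0484262 EUR
0.0484262 EUR ÷ 0.08111 = 0.597043 NOK

ZAR/NOK = 0.5970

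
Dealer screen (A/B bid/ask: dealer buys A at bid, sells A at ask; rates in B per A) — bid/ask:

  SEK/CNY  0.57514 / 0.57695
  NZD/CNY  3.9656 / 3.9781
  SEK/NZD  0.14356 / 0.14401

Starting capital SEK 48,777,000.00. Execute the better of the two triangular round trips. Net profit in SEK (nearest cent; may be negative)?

Net profit: SEK 191,895.94

Best loop SEK → CNY → NZD → SEK:
SEK 48,777,000.00 × 0.57514 (sell SEK at bid) = CNY 28,053,603.78
CNY 28,053,603.78 ÷ 3.9781 (buy NZD at ask) = NZD 7,052,010.70
NZD 7,052,010.70 ÷ 0.14401 (buy SEK at ask) = SEK 48,968,895.94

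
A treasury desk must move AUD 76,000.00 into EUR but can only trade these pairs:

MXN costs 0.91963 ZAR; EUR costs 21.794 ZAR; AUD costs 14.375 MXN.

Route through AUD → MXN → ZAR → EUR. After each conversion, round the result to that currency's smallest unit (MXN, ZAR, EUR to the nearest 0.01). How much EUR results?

AUD 76,000.00 × 14.375 = MXN 1,092,500.00
MXN 1,092,500.00 × 0.91963 = ZAR 1,004,695.77
ZAR 1,004,695.77 ÷ 21.794 = EUR 46,099.65

EUR 46,099.65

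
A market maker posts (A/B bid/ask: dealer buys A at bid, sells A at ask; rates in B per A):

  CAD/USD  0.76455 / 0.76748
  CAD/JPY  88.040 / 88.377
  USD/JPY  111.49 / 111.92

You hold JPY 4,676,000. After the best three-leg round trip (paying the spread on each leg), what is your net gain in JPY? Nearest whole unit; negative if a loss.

Net profit: JPY 116,695

Best loop JPY → USD → CAD → JPY:
JPY 4,676,000 ÷ 111.92 (buy USD at ask) = USD 41,779.84
USD 41,779.84 ÷ 0.76748 (buy CAD at ask) = CAD 54,437.70
CAD 54,437.70 × 88.040 (sell CAD at bid) = JPY 4,792,695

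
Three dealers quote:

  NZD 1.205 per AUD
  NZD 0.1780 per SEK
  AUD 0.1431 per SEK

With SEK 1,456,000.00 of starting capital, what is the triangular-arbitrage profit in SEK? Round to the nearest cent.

Profit: SEK 46,985.17

Profitable loop is SEK → NZD → AUD → SEK:
SEK 1,456,000.00 × 0.1780 = NZD 259,168.00
NZD 259,168.00 ÷ 1.205 = AUD 215,077.18
AUD 215,077.18 ÷ 0.1431 = SEK 1,502,985.17
Profit = SEK 1,502,985.17 − SEK 1,456,000.00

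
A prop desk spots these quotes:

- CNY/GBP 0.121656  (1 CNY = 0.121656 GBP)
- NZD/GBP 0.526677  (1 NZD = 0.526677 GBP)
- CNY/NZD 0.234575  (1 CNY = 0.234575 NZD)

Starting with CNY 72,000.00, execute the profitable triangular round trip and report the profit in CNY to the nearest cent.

Profitable loop is CNY → NZD → GBP → CNY:
CNY 72,000.00 × 0.234575 = NZD 16,889.40
NZD 16,889.40 × 0.526677 = GBP 8,895.26
GBP 8,895.26 ÷ 0.121656 = CNY 73,118.12
Profit = CNY 73,118.12 − CNY 72,000.00

Profit: CNY 1,118.12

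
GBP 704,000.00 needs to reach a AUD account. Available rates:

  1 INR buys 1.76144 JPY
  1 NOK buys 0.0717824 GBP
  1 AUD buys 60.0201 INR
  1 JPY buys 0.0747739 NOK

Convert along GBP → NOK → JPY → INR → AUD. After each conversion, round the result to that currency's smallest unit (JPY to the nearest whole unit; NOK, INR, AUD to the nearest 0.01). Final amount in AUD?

GBP 704,000.00 ÷ 0.0717824 = NOK 9,807,417.97
NOK 9,807,417.97 ÷ 0.0747739 = JPY 131,160,980
JPY 131,160,980 ÷ 1.76144 = INR 74,462,360.34
INR 74,462,360.34 ÷ 60.0201 = AUD 1,240,623.73

AUD 1,240,623.73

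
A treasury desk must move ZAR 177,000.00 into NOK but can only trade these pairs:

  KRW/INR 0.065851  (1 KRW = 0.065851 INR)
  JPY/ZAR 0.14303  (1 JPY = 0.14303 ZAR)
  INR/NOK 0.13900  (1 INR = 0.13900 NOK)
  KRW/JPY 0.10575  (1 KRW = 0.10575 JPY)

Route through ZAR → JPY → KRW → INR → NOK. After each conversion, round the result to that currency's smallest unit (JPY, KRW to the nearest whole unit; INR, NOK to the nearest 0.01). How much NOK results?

NOK 107,113.22

ZAR 177,000.00 ÷ 0.14303 = JPY 1,237,503
JPY 1,237,503 ÷ 0.10575 = KRW 11,702,156
KRW 11,702,156 × 0.065851 = INR 770,598.67
INR 770,598.67 × 0.13900 = NOK 107,113.22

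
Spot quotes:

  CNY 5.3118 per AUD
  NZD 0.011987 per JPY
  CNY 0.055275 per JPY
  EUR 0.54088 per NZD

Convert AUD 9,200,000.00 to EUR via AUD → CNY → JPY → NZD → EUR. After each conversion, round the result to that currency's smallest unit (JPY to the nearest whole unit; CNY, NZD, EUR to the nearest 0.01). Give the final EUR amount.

AUD 9,200,000.00 × 5.3118 = CNY 48,868,560.00
CNY 48,868,560.00 ÷ 0.055275 = JPY 884,098,779
JPY 884,098,779 × 0.011987 = NZD 10,597,692.06
NZD 10,597,692.06 × 0.54088 = EUR 5,732,079.68

EUR 5,732,079.68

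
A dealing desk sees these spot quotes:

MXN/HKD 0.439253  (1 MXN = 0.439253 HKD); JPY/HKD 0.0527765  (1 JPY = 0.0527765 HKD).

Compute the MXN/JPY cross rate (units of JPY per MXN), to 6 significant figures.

MXN/JPY = 8.32289

1 MXN × 0.439253 = 0.439253 HKD
0.439253 HKD ÷ 0.0527765 = 8.32289 JPY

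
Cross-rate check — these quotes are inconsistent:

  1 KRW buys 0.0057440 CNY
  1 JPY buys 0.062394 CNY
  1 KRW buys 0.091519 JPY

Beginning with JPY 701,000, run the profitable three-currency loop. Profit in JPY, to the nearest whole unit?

Profit: JPY 4,145

Profitable loop is JPY → KRW → CNY → JPY:
JPY 701,000 ÷ 0.091519 = KRW 7,659,612
KRW 7,659,612 × 0.0057440 = CNY 43,996.81
CNY 43,996.81 ÷ 0.062394 = JPY 705,145
Profit = JPY 705,145 − JPY 701,000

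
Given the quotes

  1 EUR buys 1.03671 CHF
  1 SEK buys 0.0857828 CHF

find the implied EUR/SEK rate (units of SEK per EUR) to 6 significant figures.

EUR/SEK = 12.0853

1 EUR × 1.03671 = 1.03671 CHF
1.03671 CHF ÷ 0.0857828 = 12.0853 SEK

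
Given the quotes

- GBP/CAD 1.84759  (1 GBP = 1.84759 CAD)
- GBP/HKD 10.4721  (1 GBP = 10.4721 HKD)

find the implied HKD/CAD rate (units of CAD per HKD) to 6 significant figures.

1 HKD ÷ 10.4721 = 0.0954918 GBP
0.0954918 GBP × 1.84759 = 0.17643 CAD

HKD/CAD = 0.176430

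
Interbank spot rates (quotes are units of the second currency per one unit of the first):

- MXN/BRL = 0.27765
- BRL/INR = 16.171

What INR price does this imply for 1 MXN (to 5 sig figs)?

MXN/INR = 4.4899

1 MXN × 0.27765 = 0.27765 BRL
0.27765 BRL × 16.171 = 4.48988 INR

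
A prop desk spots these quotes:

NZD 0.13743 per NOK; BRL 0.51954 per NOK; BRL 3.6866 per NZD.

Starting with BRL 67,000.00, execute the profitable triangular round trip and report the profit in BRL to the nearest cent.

Profit: BRL 1,704.67

Profitable loop is BRL → NZD → NOK → BRL:
BRL 67,000.00 ÷ 3.6866 = NZD 18,173.93
NZD 18,173.93 ÷ 0.13743 = NOK 132,241.34
NOK 132,241.34 × 0.51954 = BRL 68,704.67
Profit = BRL 68,704.67 − BRL 67,000.00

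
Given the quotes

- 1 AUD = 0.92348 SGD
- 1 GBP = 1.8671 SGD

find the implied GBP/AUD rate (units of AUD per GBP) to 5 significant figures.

GBP/AUD = 2.0218

1 GBP × 1.8671 = 1.8671 SGD
1.8671 SGD ÷ 0.92348 = 2.02181 AUD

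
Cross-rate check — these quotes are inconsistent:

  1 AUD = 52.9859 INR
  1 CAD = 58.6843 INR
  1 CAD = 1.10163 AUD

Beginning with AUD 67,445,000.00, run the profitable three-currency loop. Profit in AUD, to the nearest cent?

Profitable loop is AUD → CAD → INR → AUD:
AUD 67,445,000.00 ÷ 1.10163 = CAD 61,222,915.13
CAD 61,222,915.13 × 58.6843 = INR 3,592,823,918.65
INR 3,592,823,918.65 ÷ 52.9859 = AUD 67,807,169.81
Profit = AUD 67,807,169.81 − AUD 67,445,000.00

Profit: AUD 362,169.81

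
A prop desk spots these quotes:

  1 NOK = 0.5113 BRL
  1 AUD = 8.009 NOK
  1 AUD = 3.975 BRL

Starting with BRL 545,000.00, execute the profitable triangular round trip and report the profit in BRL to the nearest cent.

Profit: BRL 16,453.06

Profitable loop is BRL → AUD → NOK → BRL:
BRL 545,000.00 ÷ 3.975 = AUD 137,106.92
AUD 137,106.92 × 8.009 = NOK 1,098,089.31
NOK 1,098,089.31 × 0.5113 = BRL 561,453.06
Profit = BRL 561,453.06 − BRL 545,000.00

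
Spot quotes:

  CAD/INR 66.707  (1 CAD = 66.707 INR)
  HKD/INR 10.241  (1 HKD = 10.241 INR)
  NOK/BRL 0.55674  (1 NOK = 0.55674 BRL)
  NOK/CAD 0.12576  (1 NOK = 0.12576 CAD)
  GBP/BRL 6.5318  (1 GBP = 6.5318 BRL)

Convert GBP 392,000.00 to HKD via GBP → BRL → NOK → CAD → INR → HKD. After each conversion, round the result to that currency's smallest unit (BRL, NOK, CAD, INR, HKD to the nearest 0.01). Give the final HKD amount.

HKD 3,767,368.40

GBP 392,000.00 × 6.5318 = BRL 2,560,465.60
BRL 2,560,465.60 ÷ 0.55674 = NOK 4,599,032.94
NOK 4,599,032.94 × 0.12576 = CAD 578,374.38
CAD 578,374.38 × 66.707 = INR 38,581,619.77
INR 38,581,619.77 ÷ 10.241 = HKD 3,767,368.40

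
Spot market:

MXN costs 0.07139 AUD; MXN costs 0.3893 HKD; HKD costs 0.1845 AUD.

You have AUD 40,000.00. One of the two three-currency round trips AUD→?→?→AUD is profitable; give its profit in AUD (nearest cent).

Profitable loop is AUD → MXN → HKD → AUD:
AUD 40,000.00 ÷ 0.07139 = MXN 560,302.56
MXN 560,302.56 × 0.3893 = HKD 218,125.79
HKD 218,125.79 × 0.1845 = AUD 40,244.21
Profit = AUD 40,244.21 − AUD 40,000.00

Profit: AUD 244.21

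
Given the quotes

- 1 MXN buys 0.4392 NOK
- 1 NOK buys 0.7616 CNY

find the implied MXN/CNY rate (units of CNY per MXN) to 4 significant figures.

1 MXN × 0.4392 = 0.4392 NOK
0.4392 NOK × 0.7616 = 0.334495 CNY

MXN/CNY = 0.3345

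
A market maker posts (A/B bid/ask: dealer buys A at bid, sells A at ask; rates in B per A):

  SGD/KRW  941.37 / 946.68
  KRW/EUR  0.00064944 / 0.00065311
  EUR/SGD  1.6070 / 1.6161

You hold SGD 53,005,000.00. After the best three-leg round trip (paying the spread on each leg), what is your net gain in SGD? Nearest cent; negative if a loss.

Net profit: SGD 41,785.64

Best loop SGD → EUR → KRW → SGD:
SGD 53,005,000.00 ÷ 1.6161 (buy EUR at ask) = EUR 32,798,094.18
EUR 32,798,094.18 ÷ 0.00065311 (buy KRW at ask) = KRW 50,218,331,027
KRW 50,218,331,027 ÷ 946.68 (buy SGD at ask) = SGD 53,046,785.64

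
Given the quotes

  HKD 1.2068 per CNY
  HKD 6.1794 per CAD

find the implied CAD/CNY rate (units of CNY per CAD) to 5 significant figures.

CAD/CNY = 5.1205

1 CAD × 6.1794 = 6.1794 HKD
6.1794 HKD ÷ 1.2068 = 5.12048 CNY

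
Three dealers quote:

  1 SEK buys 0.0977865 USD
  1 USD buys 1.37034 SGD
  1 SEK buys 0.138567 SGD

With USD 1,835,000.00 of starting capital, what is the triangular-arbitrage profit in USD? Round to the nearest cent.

Profitable loop is USD → SEK → SGD → USD:
USD 1,835,000.00 ÷ 0.0977865 = SEK 18,765,371.50
SEK 18,765,371.50 × 0.138567 = SGD 2,600,261.23
SGD 2,600,261.23 ÷ 1.37034 = USD 1,897,529.98
Profit = USD 1,897,529.98 − USD 1,835,000.00

Profit: USD 62,529.98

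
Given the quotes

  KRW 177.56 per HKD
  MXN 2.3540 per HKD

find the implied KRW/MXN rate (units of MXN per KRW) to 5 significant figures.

KRW/MXN = 0.013257

1 KRW ÷ 177.56 = 0.0056319 HKD
0.0056319 HKD × 2.3540 = 0.0132575 MXN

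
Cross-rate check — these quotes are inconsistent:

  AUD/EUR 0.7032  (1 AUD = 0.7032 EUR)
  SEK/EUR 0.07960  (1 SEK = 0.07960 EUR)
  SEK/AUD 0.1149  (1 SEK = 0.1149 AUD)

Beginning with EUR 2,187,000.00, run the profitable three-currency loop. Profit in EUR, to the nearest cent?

Profitable loop is EUR → SEK → AUD → EUR:
EUR 2,187,000.00 ÷ 0.07960 = SEK 27,474,874.37
SEK 27,474,874.37 × 0.1149 = AUD 3,156,863.07
AUD 3,156,863.07 × 0.7032 = EUR 2,219,906.11
Profit = EUR 2,219,906.11 − EUR 2,187,000.00

Profit: EUR 32,906.11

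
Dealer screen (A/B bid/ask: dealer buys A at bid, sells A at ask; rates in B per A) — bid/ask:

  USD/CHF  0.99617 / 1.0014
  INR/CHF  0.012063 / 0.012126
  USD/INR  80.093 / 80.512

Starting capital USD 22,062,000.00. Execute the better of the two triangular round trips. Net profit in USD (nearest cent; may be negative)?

Best loop USD → CHF → INR → USD:
USD 22,062,000.00 × 0.99617 (sell USD at bid) = CHF 21,977,502.54
CHF 21,977,502.54 ÷ 0.012126 (buy INR at ask) = INR 1,812,428,050.47
INR 1,812,428,050.47 ÷ 80.512 (buy USD at ask) = USD 22,511,278.45

Net profit: USD 449,278.45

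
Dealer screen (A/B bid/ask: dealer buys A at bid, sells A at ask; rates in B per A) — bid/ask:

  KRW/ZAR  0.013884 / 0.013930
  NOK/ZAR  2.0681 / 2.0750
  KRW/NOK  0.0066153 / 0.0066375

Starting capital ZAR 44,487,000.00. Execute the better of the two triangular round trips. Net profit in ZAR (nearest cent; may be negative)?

Net profit: ZAR 359,142.21

Best loop ZAR → NOK → KRW → ZAR:
ZAR 44,487,000.00 ÷ 2.0750 (buy NOK at ask) = NOK 21,439,518.07
NOK 21,439,518.07 ÷ 0.0066375 (buy KRW at ask) = KRW 3,230,059,220
KRW 3,230,059,220 × 0.013884 (sell KRW at bid) = ZAR 44,846,142.21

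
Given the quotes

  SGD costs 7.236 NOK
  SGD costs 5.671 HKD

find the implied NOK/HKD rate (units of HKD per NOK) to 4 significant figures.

1 NOK ÷ 7.236 = 0.138198 SGD
0.138198 SGD × 5.671 = 0.78372 HKD

NOK/HKD = 0.7837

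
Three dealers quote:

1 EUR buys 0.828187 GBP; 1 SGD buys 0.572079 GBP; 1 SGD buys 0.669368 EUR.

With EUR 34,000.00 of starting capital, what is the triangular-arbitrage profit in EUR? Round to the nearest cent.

Profitable loop is EUR → SGD → GBP → EUR:
EUR 34,000.00 ÷ 0.669368 = SGD 50,794.18
SGD 50,794.18 × 0.572079 = GBP 29,058.28
GBP 29,058.28 ÷ 0.828187 = EUR 35,086.62
Profit = EUR 35,086.62 − EUR 34,000.00

Profit: EUR 1,086.62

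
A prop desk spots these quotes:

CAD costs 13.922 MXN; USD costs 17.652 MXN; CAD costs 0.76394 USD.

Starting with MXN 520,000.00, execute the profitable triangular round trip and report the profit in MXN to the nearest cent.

Profit: MXN 16,848.57

Profitable loop is MXN → USD → CAD → MXN:
MXN 520,000.00 ÷ 17.652 = USD 29,458.42
USD 29,458.42 ÷ 0.76394 = CAD 38,561.17
CAD 38,561.17 × 13.922 = MXN 536,848.57
Profit = MXN 536,848.57 − MXN 520,000.00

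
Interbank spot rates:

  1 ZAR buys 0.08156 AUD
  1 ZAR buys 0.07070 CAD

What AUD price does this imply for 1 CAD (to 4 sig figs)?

1 CAD ÷ 0.07070 = 14.1443 ZAR
14.1443 ZAR × 0.08156 = 1.15361 AUD

CAD/AUD = 1.154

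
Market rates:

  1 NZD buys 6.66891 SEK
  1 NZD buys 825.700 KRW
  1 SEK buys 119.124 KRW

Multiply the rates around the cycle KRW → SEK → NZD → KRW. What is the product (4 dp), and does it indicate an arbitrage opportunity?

1.0394 (arbitrage exists)

Around KRW → SEK → NZD → KRW: 1 ÷ 119.124 ÷ 6.66891 × 825.700 = 1.039365
Product > 1; profitable direction is KRW → SEK → NZD → KRW.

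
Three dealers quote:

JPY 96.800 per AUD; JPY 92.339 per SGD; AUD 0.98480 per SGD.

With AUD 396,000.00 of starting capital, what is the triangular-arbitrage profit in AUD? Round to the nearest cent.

Profitable loop is AUD → JPY → SGD → AUD:
AUD 396,000.00 × 96.800 = JPY 38,332,800
JPY 38,332,800 ÷ 92.339 = SGD 415,131.20
SGD 415,131.20 × 0.98480 = AUD 408,821.21
Profit = AUD 408,821.21 − AUD 396,000.00

Profit: AUD 12,821.21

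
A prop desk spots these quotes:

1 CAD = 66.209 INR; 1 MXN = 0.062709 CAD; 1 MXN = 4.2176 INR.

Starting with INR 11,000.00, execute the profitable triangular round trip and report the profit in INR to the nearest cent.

Profitable loop is INR → CAD → MXN → INR:
INR 11,000.00 ÷ 66.209 = CAD 166.14
CAD 166.14 ÷ 0.062709 = MXN 2,649.39
MXN 2,649.39 × 4.2176 = INR 11,174.06
Profit = INR 11,174.06 − INR 11,000.00

Profit: INR 174.06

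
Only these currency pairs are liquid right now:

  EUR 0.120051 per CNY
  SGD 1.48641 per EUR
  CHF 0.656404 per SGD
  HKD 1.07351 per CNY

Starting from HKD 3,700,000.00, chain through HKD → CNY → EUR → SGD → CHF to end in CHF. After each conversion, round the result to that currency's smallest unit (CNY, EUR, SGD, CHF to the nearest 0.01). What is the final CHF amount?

CHF 403,711.62

HKD 3,700,000.00 ÷ 1.07351 = CNY 3,446,637.67
CNY 3,446,637.67 × 0.120051 = EUR 413,772.30
EUR 413,772.30 × 1.48641 = SGD 615,035.28
SGD 615,035.28 × 0.656404 = CHF 403,711.62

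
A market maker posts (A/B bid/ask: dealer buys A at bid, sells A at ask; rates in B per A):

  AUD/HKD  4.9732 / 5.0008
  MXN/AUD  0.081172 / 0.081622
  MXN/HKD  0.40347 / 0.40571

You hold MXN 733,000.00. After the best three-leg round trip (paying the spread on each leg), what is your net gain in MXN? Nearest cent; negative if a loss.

Best loop MXN → AUD → HKD → MXN:
MXN 733,000.00 × 0.081172 (sell MXN at bid) = AUD 59,499.08
AUD 59,499.08 × 4.9732 (sell AUD at bid) = HKD 295,900.80
HKD 295,900.80 ÷ 0.40571 (buy MXN at ask) = MXN 729,340.67

Net result: MXN -3,659.33 (no profitable arbitrage after spreads)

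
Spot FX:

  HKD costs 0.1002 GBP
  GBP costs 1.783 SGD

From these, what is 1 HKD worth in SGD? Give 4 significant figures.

HKD/SGD = 0.1787

1 HKD × 0.1002 = 0.1002 GBP
0.1002 GBP × 1.783 = 0.178657 SGD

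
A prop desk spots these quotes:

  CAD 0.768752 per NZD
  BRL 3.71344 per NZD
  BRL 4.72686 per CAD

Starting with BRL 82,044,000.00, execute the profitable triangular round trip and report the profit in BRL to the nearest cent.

Profitable loop is BRL → CAD → NZD → BRL:
BRL 82,044,000.00 ÷ 4.72686 = CAD 17,356,976.94
CAD 17,356,976.94 ÷ 0.768752 = NZD 22,578,122.64
NZD 22,578,122.64 × 3.71344 = BRL 83,842,503.74
Profit = BRL 83,842,503.74 − BRL 82,044,000.00

Profit: BRL 1,798,503.74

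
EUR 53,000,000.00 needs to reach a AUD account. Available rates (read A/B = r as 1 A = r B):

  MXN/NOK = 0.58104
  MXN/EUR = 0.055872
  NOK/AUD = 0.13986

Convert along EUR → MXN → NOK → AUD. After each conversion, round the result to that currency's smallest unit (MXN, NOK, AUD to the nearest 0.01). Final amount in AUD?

AUD 77,087,011.08

EUR 53,000,000.00 ÷ 0.055872 = MXN 948,596,792.67
MXN 948,596,792.67 × 0.58104 = NOK 551,172,680.41
NOK 551,172,680.41 × 0.13986 = AUD 77,087,011.08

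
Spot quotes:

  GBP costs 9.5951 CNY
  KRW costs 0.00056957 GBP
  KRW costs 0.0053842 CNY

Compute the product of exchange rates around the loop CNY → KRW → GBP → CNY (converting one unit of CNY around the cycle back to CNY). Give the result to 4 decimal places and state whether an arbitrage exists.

Around CNY → KRW → GBP → CNY: 1 ÷ 0.0053842 × 0.00056957 × 9.5951 = 1.015022
Product > 1; profitable direction is CNY → KRW → GBP → CNY.

1.0150 (arbitrage exists)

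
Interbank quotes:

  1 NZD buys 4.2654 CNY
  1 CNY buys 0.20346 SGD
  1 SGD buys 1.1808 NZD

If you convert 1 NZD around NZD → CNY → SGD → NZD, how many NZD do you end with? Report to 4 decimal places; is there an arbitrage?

Around NZD → CNY → SGD → NZD: 1 × 4.2654 × 0.20346 × 1.1808 = 1.024743
Product > 1; profitable direction is NZD → CNY → SGD → NZD.

1.0247 (arbitrage exists)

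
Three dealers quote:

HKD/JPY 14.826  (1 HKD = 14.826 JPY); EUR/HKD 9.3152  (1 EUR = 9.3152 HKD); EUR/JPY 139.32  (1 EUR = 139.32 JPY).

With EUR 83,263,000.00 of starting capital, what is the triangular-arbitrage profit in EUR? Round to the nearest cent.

Profitable loop is EUR → JPY → HKD → EUR:
EUR 83,263,000.00 × 139.32 = JPY 11,600,201,160
JPY 11,600,201,160 ÷ 14.826 = HKD 782,422,849.05
HKD 782,422,849.05 ÷ 9.3152 = EUR 83,994,208.29
Profit = EUR 83,994,208.29 − EUR 83,263,000.00

Profit: EUR 731,208.29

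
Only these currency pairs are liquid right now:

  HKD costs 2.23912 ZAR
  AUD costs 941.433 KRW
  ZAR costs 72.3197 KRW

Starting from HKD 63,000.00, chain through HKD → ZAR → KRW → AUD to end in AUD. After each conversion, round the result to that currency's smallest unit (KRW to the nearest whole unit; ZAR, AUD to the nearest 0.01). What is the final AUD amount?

AUD 10,836.40

HKD 63,000.00 × 2.23912 = ZAR 141,064.56
ZAR 141,064.56 × 72.3197 = KRW 10,201,747
KRW 10,201,747 ÷ 941.433 = AUD 10,836.40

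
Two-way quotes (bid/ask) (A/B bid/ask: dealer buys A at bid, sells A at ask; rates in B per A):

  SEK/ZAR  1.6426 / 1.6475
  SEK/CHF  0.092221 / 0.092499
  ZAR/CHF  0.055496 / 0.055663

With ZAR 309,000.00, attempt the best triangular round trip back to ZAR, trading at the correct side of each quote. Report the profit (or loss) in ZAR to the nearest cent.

Net profit: ZAR 1,739.37

Best loop ZAR → SEK → CHF → ZAR:
ZAR 309,000.00 ÷ 1.6475 (buy SEK at ask) = SEK 187,556.90
SEK 187,556.90 × 0.092221 (sell SEK at bid) = CHF 17,296.69
CHF 17,296.69 ÷ 0.055663 (buy ZAR at ask) = ZAR 310,739.37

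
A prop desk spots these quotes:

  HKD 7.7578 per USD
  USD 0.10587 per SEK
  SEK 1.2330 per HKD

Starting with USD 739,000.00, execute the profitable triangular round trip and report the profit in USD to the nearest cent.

Profit: USD 9,374.55

Profitable loop is USD → HKD → SEK → USD:
USD 739,000.00 × 7.7578 = HKD 5,733,014.20
HKD 5,733,014.20 × 1.2330 = SEK 7,068,806.51
SEK 7,068,806.51 × 0.10587 = USD 748,374.55
Profit = USD 748,374.55 − USD 739,000.00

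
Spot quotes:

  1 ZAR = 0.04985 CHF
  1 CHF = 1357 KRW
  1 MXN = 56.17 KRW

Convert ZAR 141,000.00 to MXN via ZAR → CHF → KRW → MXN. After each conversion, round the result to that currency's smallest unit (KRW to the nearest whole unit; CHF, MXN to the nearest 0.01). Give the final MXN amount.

ZAR 141,000.00 × 0.04985 = CHF 7,028.85
CHF 7,028.85 × 1357 = KRW 9,538,149
KRW 9,538,149 ÷ 56.17 = MXN 169,808.60

MXN 169,808.60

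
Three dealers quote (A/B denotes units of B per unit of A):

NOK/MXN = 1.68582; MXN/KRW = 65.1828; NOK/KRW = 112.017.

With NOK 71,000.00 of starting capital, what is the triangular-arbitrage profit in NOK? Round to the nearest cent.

Profit: NOK 1,376.58

Profitable loop is NOK → KRW → MXN → NOK:
NOK 71,000.00 × 112.017 = KRW 7,953,207
KRW 7,953,207 ÷ 65.1828 = MXN 122,013.89
MXN 122,013.89 ÷ 1.68582 = NOK 72,376.58
Profit = NOK 72,376.58 − NOK 71,000.00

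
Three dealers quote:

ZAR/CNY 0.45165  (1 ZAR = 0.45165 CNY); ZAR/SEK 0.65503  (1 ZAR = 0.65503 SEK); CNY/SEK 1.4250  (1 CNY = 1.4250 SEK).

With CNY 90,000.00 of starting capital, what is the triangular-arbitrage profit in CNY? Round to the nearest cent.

Profit: CNY 1,598.18

Profitable loop is CNY → ZAR → SEK → CNY:
CNY 90,000.00 ÷ 0.45165 = ZAR 199,269.35
ZAR 199,269.35 × 0.65503 = SEK 130,527.40
SEK 130,527.40 ÷ 1.4250 = CNY 91,598.18
Profit = CNY 91,598.18 − CNY 90,000.00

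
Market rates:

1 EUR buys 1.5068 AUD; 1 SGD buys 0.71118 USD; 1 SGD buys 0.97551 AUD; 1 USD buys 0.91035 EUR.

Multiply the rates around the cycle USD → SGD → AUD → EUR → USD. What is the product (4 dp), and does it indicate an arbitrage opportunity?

Around USD → SGD → AUD → EUR → USD: 1 ÷ 0.71118 × 0.97551 ÷ 1.5068 ÷ 0.91035 = 0.999973
Product ≈ 1 (deviation 0.003%, within rounding noise).

1.0000 (no arbitrage)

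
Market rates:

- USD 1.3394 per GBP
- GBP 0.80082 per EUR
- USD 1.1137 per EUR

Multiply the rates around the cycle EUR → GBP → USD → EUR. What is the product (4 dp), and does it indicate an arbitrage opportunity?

Around EUR → GBP → USD → EUR: 1 × 0.80082 × 1.3394 ÷ 1.1137 = 0.963112
Product < 1; profitable direction is EUR → USD → GBP → EUR.

0.9631 (arbitrage exists)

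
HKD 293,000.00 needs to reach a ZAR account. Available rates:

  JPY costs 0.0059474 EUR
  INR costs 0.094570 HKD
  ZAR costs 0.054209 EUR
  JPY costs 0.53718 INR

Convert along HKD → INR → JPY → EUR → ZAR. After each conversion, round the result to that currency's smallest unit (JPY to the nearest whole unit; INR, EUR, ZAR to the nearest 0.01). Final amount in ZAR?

HKD 293,000.00 ÷ 0.094570 = INR 3,098,234.11
INR 3,098,234.11 ÷ 0.53718 = JPY 5,767,590
JPY 5,767,590 × 0.0059474 = EUR 34,302.16
EUR 34,302.16 ÷ 0.054209 = ZAR 632,776.11

ZAR 632,776.11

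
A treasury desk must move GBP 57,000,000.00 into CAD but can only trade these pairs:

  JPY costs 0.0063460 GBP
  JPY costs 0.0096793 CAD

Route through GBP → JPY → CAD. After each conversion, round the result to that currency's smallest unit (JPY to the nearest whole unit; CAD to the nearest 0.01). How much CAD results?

GBP 57,000,000.00 ÷ 0.0063460 = JPY 8,982,035,928
JPY 8,982,035,928 × 0.0096793 = CAD 86,939,820.36

CAD 86,939,820.36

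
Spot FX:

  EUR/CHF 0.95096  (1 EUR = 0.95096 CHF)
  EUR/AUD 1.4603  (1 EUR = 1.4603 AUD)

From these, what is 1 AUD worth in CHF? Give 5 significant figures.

1 AUD ÷ 1.4603 = 0.684791 EUR
0.684791 EUR × 0.95096 = 0.651209 CHF

AUD/CHF = 0.65121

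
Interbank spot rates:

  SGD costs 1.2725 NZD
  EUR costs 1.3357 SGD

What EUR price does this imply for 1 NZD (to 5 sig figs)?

1 NZD ÷ 1.2725 = 0.785855 SGD
0.785855 SGD ÷ 1.3357 = 0.588347 EUR

NZD/EUR = 0.58835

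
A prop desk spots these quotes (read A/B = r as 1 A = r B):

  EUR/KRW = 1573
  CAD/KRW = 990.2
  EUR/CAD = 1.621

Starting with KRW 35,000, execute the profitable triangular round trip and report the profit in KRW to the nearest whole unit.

Profitable loop is KRW → EUR → CAD → KRW:
KRW 35,000 ÷ 1573 = EUR 22.25
EUR 22.25 × 1.621 = CAD 36.07
CAD 36.07 × 990.2 = KRW 35,715
Profit = KRW 35,715 − KRW 35,000

Profit: KRW 715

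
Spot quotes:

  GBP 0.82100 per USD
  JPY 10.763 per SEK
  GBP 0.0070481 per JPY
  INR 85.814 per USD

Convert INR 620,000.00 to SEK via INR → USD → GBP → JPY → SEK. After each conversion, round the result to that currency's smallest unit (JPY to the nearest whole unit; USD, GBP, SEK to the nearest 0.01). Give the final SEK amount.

INR 620,000.00 ÷ 85.814 = USD 7,224.93
USD 7,224.93 × 0.82100 = GBP 5,931.67
GBP 5,931.67 ÷ 0.0070481 = JPY 841,598
JPY 841,598 ÷ 10.763 = SEK 78,193.63

SEK 78,193.63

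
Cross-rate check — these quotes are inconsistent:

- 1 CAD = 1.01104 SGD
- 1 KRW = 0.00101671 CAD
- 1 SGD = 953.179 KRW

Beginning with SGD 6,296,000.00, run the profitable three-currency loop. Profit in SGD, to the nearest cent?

Profitable loop is SGD → CAD → KRW → SGD:
SGD 6,296,000.00 ÷ 1.01104 = CAD 6,227,251.15
CAD 6,227,251.15 ÷ 0.00101671 = KRW 6,124,904,001
KRW 6,124,904,001 ÷ 953.179 = SGD 6,425,764.73
Profit = SGD 6,425,764.73 − SGD 6,296,000.00

Profit: SGD 129,764.73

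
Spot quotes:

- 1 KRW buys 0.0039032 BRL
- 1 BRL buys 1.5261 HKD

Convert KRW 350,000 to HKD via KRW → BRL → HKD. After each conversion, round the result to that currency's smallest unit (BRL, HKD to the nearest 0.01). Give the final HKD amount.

HKD 2,084.84

KRW 350,000 × 0.0039032 = BRL 1,366.12
BRL 1,366.12 × 1.5261 = HKD 2,084.84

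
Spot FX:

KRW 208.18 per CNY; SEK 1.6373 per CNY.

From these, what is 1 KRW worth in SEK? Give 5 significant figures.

1 KRW ÷ 208.18 = 0.00480354 CNY
0.00480354 CNY × 1.6373 = 0.00786483 SEK

KRW/SEK = 0.0078648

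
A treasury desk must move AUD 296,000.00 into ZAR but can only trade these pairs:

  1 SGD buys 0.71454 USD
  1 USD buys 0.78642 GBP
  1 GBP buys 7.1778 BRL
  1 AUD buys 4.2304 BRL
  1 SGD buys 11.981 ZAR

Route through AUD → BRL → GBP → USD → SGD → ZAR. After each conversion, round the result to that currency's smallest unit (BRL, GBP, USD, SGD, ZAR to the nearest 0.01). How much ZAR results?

ZAR 3,719,578.85

AUD 296,000.00 × 4.2304 = BRL 1,252,198.40
BRL 1,252,198.40 ÷ 7.1778 = GBP 174,454.35
GBP 174,454.35 ÷ 0.78642 = USD 221,833.56
USD 221,833.56 ÷ 0.71454 = SGD 310,456.46
SGD 310,456.46 × 11.981 = ZAR 3,719,578.85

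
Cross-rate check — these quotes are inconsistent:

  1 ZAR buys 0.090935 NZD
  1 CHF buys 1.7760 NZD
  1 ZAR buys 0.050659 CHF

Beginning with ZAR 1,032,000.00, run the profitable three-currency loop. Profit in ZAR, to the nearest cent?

Profitable loop is ZAR → NZD → CHF → ZAR:
ZAR 1,032,000.00 × 0.090935 = NZD 93,844.92
NZD 93,844.92 ÷ 1.7760 = CHF 52,840.61
CHF 52,840.61 ÷ 0.050659 = ZAR 1,043,064.57
Profit = ZAR 1,043,064.57 − ZAR 1,032,000.00

Profit: ZAR 11,064.57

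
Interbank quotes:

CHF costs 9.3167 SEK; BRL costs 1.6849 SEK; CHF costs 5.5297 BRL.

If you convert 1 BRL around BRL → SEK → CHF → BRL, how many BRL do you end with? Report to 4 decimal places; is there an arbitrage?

Around BRL → SEK → CHF → BRL: 1 × 1.6849 ÷ 9.3167 × 5.5297 = 1.000031
Product ≈ 1 (deviation 0.003%, within rounding noise).

1.0000 (no arbitrage)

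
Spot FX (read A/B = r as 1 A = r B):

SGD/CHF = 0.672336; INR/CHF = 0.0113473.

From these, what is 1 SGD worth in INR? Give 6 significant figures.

1 SGD × 0.672336 = 0.672336 CHF
0.672336 CHF ÷ 0.0113473 = 59.2507 INR

SGD/INR = 59.2507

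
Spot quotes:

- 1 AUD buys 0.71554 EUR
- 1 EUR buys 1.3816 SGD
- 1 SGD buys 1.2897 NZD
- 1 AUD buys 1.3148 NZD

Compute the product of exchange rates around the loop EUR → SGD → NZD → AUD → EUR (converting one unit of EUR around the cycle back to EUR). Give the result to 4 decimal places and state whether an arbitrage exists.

0.9697 (arbitrage exists)

Around EUR → SGD → NZD → AUD → EUR: 1 × 1.3816 × 1.2897 ÷ 1.3148 × 0.71554 = 0.969718
Product < 1; profitable direction is EUR → AUD → NZD → SGD → EUR.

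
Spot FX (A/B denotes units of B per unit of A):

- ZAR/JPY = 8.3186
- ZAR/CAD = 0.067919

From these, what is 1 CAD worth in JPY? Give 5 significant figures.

CAD/JPY = 122.48

1 CAD ÷ 0.067919 = 14.7234 ZAR
14.7234 ZAR × 8.3186 = 122.478 JPY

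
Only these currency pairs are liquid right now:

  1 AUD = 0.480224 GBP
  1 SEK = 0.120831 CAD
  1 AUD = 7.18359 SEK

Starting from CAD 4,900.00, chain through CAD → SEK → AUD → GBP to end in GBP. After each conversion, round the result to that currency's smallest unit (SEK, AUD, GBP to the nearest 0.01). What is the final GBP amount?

CAD 4,900.00 ÷ 0.120831 = SEK 40,552.51
SEK 40,552.51 ÷ 7.18359 = AUD 5,645.16
AUD 5,645.16 × 0.480224 = GBP 2,710.94

GBP 2,710.94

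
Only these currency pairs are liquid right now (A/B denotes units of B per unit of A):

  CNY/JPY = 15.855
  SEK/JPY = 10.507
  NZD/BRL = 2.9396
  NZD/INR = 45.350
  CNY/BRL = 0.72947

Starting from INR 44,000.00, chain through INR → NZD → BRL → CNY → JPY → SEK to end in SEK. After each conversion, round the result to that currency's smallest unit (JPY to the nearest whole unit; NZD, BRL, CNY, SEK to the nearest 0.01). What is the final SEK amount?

SEK 5,899.88

INR 44,000.00 ÷ 45.350 = NZD 970.23
NZD 970.23 × 2.9396 = BRL 2,852.09
BRL 2,852.09 ÷ 0.72947 = CNY 3,909.81
CNY 3,909.81 × 15.855 = JPY 61,990
JPY 61,990 ÷ 10.507 = SEK 5,899.88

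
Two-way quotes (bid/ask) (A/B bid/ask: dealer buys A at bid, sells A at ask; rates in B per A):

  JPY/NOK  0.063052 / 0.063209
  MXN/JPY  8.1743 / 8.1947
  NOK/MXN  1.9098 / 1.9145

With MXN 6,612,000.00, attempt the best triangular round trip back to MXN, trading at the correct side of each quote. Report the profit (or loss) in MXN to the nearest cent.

Best loop MXN → NOK → JPY → MXN:
MXN 6,612,000.00 ÷ 1.9145 (buy NOK at ask) = NOK 3,453,643.25
NOK 3,453,643.25 ÷ 0.063209 (buy JPY at ask) = JPY 54,638,473
JPY 54,638,473 ÷ 8.1947 (buy MXN at ask) = MXN 6,667,537.94

Net profit: MXN 55,537.94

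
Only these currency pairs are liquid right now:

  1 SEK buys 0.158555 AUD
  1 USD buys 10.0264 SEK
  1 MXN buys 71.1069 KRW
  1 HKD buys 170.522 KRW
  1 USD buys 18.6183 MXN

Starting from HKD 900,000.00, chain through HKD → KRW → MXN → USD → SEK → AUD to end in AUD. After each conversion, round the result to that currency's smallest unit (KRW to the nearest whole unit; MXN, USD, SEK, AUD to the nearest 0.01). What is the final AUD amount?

AUD 184,287.60

HKD 900,000.00 × 170.522 = KRW 153,469,800
KRW 153,469,800 ÷ 71.1069 = MXN 2,158,296.87
MXN 2,158,296.87 ÷ 18.6183 = USD 115,923.41
USD 115,923.41 × 10.0264 = SEK 1,162,294.48
SEK 1,162,294.48 × 0.158555 = AUD 184,287.60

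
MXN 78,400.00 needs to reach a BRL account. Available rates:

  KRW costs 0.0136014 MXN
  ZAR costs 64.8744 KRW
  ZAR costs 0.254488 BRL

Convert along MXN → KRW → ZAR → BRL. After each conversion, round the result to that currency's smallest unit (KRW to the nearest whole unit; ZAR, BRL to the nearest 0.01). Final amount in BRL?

BRL 22,611.35

MXN 78,400.00 ÷ 0.0136014 = KRW 5,764,113
KRW 5,764,113 ÷ 64.8744 = ZAR 88,850.35
ZAR 88,850.35 × 0.254488 = BRL 22,611.35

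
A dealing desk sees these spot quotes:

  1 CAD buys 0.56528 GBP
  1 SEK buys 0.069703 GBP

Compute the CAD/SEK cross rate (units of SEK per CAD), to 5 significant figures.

1 CAD × 0.56528 = 0.56528 GBP
0.56528 GBP ÷ 0.069703 = 8.10984 SEK

CAD/SEK = 8.1098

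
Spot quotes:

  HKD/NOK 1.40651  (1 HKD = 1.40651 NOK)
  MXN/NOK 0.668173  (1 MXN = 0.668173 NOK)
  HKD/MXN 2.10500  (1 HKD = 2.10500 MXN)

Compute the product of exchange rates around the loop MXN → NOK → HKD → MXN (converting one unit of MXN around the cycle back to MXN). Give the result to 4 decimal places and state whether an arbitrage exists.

Around MXN → NOK → HKD → MXN: 1 × 0.668173 ÷ 1.40651 × 2.10500 = 0.999996
Product ≈ 1 (deviation 0.000%, within rounding noise).

1.0000 (no arbitrage)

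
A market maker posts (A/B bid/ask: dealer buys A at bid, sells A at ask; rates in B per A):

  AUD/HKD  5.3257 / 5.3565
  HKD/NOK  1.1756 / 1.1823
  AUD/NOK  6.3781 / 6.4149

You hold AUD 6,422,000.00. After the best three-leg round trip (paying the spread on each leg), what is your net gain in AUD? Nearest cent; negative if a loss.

Best loop AUD → NOK → HKD → AUD:
AUD 6,422,000.00 × 6.3781 (sell AUD at bid) = NOK 40,960,158.20
NOK 40,960,158.20 ÷ 1.1823 (buy HKD at ask) = HKD 34,644,471.12
HKD 34,644,471.12 ÷ 5.3565 (buy AUD at ask) = AUD 6,467,744.07

Net profit: AUD 45,744.07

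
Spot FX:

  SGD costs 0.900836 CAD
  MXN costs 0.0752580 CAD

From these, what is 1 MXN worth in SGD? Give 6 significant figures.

1 MXN × 0.0752580 = 0.075258 CAD
0.075258 CAD ÷ 0.900836 = 0.0835424 SGD

MXN/SGD = 0.0835424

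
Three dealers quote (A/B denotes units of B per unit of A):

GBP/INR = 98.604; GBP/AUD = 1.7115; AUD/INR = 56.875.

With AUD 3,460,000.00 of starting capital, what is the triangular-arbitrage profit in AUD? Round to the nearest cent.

Profitable loop is AUD → GBP → INR → AUD:
AUD 3,460,000.00 ÷ 1.7115 = GBP 2,021,618.46
GBP 2,021,618.46 × 98.604 = INR 199,339,666.96
INR 199,339,666.96 ÷ 56.875 = AUD 3,504,873.27
Profit = AUD 3,504,873.27 − AUD 3,460,000.00

Profit: AUD 44,873.27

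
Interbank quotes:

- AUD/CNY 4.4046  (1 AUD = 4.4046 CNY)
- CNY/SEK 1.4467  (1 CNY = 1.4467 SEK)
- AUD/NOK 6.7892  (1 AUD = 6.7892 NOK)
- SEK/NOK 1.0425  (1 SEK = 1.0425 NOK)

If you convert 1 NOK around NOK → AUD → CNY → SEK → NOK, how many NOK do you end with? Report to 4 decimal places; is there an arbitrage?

Around NOK → AUD → CNY → SEK → NOK: 1 ÷ 6.7892 × 4.4046 × 1.4467 × 1.0425 = 0.978459
Product < 1; profitable direction is NOK → SEK → CNY → AUD → NOK.

0.9785 (arbitrage exists)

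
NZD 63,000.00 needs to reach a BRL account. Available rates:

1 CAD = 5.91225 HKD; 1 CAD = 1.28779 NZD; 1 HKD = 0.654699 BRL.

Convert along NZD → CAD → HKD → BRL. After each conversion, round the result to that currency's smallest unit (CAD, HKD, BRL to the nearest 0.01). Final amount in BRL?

BRL 189,360.75

NZD 63,000.00 ÷ 1.28779 = CAD 48,921.02
CAD 48,921.02 × 5.91225 = HKD 289,233.30
HKD 289,233.30 × 0.654699 = BRL 189,360.75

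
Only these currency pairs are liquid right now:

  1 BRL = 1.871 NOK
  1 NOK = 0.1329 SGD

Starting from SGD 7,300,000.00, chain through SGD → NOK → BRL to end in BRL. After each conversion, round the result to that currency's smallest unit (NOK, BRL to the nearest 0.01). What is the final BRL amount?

SGD 7,300,000.00 ÷ 0.1329 = NOK 54,928,517.68
NOK 54,928,517.68 ÷ 1.871 = BRL 29,357,839.49

BRL 29,357,839.49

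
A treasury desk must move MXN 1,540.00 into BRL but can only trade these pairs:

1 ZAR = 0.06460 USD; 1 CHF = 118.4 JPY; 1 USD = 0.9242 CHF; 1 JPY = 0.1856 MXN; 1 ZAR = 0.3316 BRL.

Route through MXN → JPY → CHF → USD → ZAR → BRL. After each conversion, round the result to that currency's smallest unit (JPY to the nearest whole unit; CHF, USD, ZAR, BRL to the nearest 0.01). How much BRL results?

MXN 1,540.00 ÷ 0.1856 = JPY 8,297
JPY 8,297 ÷ 118.4 = CHF 70.08
CHF 70.08 ÷ 0.9242 = USD 75.83
USD 75.83 ÷ 0.06460 = ZAR 1,173.84
ZAR 1,173.84 × 0.3316 = BRL 389.25

BRL 389.25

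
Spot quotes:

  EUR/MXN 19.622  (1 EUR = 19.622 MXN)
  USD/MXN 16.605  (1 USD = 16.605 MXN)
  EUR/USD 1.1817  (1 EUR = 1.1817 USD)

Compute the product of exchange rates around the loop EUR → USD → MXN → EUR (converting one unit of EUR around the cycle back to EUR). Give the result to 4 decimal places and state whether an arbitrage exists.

1.0000 (no arbitrage)

Around EUR → USD → MXN → EUR: 1 × 1.1817 × 16.605 ÷ 19.622 = 1.000007
Product ≈ 1 (deviation 0.001%, within rounding noise).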